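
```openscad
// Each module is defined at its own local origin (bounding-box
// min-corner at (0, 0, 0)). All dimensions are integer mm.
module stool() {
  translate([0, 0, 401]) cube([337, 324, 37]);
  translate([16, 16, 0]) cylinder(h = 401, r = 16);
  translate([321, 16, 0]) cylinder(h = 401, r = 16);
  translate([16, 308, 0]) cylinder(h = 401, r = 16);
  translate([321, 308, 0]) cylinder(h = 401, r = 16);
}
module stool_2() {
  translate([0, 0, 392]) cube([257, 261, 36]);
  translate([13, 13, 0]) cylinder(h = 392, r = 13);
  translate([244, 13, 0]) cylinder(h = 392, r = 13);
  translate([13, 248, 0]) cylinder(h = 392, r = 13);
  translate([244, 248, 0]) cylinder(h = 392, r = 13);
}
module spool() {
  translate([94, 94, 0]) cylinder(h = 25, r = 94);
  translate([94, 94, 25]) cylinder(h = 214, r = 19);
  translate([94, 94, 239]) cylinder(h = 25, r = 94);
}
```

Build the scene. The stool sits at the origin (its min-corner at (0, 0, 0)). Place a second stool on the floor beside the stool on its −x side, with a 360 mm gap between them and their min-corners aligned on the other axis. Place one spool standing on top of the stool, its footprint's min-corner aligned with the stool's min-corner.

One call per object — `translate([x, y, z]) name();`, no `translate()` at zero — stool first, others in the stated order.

stool();
translate([-617, 0, 0]) stool_2();
translate([0, 0, 438]) spool();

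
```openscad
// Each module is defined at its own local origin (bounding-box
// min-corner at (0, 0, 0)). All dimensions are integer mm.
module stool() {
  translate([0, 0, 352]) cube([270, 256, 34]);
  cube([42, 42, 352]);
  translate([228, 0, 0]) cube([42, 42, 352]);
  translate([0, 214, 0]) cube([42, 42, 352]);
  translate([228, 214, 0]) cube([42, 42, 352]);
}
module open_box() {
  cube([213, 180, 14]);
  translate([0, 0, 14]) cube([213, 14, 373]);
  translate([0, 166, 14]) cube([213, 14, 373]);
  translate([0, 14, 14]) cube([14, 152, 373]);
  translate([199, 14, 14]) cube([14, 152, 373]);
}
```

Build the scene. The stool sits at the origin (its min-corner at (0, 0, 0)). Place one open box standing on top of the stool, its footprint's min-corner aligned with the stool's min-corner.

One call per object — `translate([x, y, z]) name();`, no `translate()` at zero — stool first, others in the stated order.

stool();
translate([0, 0, 386]) open_box();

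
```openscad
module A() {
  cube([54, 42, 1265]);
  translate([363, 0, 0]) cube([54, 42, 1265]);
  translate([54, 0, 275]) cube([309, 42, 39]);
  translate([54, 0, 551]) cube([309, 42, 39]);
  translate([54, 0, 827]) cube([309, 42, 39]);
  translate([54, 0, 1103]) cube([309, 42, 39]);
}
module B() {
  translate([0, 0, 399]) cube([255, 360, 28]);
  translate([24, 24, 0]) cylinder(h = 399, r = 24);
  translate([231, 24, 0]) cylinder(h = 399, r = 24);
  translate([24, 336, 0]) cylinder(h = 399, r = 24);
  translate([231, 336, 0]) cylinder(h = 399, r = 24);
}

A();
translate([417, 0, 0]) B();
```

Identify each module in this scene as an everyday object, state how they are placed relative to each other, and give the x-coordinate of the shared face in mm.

The ladder's +x face and the stool's −x face are both at x = 417 mm.

A is a ladder. B is a stool. The stool is against the ladder's +x side, with their −y faces flush. The x-coordinate of the shared face is 417 mm.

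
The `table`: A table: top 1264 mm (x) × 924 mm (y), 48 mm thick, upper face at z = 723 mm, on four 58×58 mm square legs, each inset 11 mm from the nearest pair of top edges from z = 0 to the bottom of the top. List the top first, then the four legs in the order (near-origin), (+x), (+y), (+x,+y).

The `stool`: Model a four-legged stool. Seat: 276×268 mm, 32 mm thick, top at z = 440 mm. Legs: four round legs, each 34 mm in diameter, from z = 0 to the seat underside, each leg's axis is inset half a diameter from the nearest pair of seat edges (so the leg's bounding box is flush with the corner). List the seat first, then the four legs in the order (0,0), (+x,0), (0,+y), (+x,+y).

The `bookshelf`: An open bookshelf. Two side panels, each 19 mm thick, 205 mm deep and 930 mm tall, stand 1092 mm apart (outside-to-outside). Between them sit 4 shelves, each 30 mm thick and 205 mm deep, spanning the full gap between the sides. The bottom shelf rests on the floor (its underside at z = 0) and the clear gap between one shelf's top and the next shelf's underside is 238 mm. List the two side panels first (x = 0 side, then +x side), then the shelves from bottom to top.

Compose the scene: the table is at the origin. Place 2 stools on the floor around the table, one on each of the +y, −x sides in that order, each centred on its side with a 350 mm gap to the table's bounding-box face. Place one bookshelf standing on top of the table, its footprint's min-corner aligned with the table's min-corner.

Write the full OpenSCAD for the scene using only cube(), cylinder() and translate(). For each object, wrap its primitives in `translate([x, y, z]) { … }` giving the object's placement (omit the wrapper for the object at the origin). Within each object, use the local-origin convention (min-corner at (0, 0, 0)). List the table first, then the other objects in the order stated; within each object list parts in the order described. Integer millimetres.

translate([0, 0, 675]) cube([1264, 924, 48]);
translate([11, 11, 0]) cube([58, 58, 675]);
translate([1195, 11, 0]) cube([58, 58, 675]);
translate([11, 855, 0]) cube([58, 58, 675]);
translate([1195, 855, 0]) cube([58, 58, 675]);
translate([494, 1274, 0]) {
  translate([0, 0, 408]) cube([276, 268, 32]);
  translate([17, 17, 0]) cylinder(h = 408, r = 17);
  translate([259, 17, 0]) cylinder(h = 408, r = 17);
  translate([17, 251, 0]) cylinder(h = 408, r = 17);
  translate([259, 251, 0]) cylinder(h = 408, r = 17);
}
translate([-626, 328, 0]) {
  translate([0, 0, 408]) cube([276, 268, 32]);
  translate([17, 17, 0]) cylinder(h = 408, r = 17);
  translate([259, 17, 0]) cylinder(h = 408, r = 17);
  translate([17, 251, 0]) cylinder(h = 408, r = 17);
  translate([259, 251, 0]) cylinder(h = 408, r = 17);
}
translate([0, 0, 723]) {
  cube([19, 205, 930]);
  translate([1073, 0, 0]) cube([19, 205, 930]);
  translate([19, 0, 0]) cube([1054, 205, 30]);
  translate([19, 0, 268]) cube([1054, 205, 30]);
  translate([19, 0, 536]) cube([1054, 205, 30]);
  translate([19, 0, 804]) cube([1054, 205, 30]);
}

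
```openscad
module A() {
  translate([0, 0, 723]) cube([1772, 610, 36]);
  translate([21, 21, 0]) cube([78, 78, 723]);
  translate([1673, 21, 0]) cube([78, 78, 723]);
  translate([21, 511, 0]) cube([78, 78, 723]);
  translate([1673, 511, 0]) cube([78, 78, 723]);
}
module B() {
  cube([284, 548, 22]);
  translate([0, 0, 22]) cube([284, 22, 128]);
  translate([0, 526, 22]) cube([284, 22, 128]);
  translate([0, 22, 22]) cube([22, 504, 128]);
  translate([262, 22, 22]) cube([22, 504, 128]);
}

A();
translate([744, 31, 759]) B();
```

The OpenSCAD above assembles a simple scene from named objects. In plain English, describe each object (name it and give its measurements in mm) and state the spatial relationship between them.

A is a table: top 1772 mm (x) × 610 mm (y), 36 mm thick, upper face at z = 759 mm, on four 78×78 mm square legs, each inset 21 mm from the nearest pair of top edges, running from z = 0 to the bottom of the top.

B is an open-topped rectangular box: outside dimensions 284×548×150 mm, with a uniform wall and base thickness of 22 mm. The base is a full 284×548 slab on the floor; four walls sit on top of the base. The front and back walls (the −y and +y sides) span the full width; the two side walls fit between them.

The open box is on top of the table, centred.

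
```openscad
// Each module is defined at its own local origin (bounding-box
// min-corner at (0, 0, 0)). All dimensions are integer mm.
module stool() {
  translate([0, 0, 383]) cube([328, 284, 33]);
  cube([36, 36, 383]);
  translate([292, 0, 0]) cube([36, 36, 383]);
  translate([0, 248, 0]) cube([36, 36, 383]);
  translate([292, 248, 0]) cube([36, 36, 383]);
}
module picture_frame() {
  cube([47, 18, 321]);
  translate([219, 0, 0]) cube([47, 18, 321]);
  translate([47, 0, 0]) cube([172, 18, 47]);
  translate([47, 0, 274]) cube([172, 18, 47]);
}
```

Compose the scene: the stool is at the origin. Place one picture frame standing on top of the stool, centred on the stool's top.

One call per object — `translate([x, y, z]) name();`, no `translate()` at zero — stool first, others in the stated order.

stool();
translate([31, 133, 416]) picture_frame();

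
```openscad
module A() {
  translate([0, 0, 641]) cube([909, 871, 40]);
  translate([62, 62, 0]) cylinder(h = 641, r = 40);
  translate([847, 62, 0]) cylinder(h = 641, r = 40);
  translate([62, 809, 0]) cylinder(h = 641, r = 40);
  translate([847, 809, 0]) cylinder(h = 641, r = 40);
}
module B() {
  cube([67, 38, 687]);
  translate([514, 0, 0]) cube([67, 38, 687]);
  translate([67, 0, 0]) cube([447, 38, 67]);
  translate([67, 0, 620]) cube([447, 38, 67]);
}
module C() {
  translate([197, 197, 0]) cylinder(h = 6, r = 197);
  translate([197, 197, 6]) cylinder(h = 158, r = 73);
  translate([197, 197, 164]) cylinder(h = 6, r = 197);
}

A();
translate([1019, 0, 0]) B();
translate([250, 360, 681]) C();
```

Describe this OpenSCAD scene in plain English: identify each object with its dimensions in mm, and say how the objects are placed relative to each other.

A is a table: top 909 mm (x) × 871 mm (y), 40 mm thick, upper face at z = 681 mm, on four round legs of 80 mm diameter, each leg's bounding box inset 22 mm from the nearest pair of top edges, running from z = 0 to the bottom of the top.

B is a picture frame with a 447×553 mm rectangular opening (x by z) and a uniform 67 mm border on every side. Frame depth is 38 mm along y. It is built from two vertical stiles running the full outside height and two horizontal rails spanning the gap between the stiles.

C is a spool: two coaxial disc flanges of radius 197 mm and thickness 6 mm, joined by a core cylinder of radius 73 mm and height 158 mm. The lower flange rests on z = 0 and the three cylinders share a vertical axis.

The picture frame is on the floor beside the table on its +x side. The spool is on top of the table.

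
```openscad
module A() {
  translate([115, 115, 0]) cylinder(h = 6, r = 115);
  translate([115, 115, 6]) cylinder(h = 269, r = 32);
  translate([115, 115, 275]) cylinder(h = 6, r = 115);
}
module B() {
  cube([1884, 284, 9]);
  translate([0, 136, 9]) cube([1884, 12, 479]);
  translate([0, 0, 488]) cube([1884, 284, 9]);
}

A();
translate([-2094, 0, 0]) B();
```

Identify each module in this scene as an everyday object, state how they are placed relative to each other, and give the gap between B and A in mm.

A is a spool. B is an I-beam. The I-beam is on the floor beside the spool on its −x side. The gap between the I-beam and the spool is 210 mm.

The I-beam's nearest face is 210 mm from the spool's −x face.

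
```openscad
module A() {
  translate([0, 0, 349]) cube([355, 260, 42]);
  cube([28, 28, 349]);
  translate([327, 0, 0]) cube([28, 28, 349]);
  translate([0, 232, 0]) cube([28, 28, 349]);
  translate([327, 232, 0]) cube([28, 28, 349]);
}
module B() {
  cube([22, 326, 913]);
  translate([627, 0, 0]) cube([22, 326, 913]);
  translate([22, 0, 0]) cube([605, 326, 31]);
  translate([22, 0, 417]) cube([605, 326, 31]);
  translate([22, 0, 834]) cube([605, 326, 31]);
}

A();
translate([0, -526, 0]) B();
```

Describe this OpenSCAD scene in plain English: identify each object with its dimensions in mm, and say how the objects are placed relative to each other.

A is a simple wooden stool: a rectangular seat 355 mm (x) by 260 mm (y), 42 mm thick, top face at z = 391 mm, on four square legs, each 28×28 mm in cross-section. The legs rest on z = 0, each flush with a corner of the seat.

B is an open bookshelf. Two side panels, each 22 mm thick, 326 mm deep and 913 mm tall, stand 649 mm apart (outside-to-outside). Between them sit 3 shelves, each 31 mm thick and 326 mm deep, spanning the full gap between the sides. The bottom shelf rests on the floor (its underside at z = 0) and the clear gap between one shelf's top and the next shelf's underside is 386 mm.

The bookshelf is on the floor beside the stool on its −y side.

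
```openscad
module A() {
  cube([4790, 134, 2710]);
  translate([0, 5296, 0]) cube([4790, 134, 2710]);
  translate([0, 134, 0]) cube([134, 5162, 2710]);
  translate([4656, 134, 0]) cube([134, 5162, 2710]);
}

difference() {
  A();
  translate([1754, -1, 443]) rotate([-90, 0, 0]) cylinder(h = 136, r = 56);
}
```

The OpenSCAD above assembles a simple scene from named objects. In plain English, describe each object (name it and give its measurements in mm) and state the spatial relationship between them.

A is a box-shaped house frame (walls only): outside footprint 4790×5430 mm, wall height 2710 mm, wall thickness 134 mm. The two y-facing walls run the full x-width; the two x-facing walls fit between the inner faces of the y-facing walls.

The house frame has a circular hole of radius 56 mm through its front wall, centred at (x = 1754, z = 443).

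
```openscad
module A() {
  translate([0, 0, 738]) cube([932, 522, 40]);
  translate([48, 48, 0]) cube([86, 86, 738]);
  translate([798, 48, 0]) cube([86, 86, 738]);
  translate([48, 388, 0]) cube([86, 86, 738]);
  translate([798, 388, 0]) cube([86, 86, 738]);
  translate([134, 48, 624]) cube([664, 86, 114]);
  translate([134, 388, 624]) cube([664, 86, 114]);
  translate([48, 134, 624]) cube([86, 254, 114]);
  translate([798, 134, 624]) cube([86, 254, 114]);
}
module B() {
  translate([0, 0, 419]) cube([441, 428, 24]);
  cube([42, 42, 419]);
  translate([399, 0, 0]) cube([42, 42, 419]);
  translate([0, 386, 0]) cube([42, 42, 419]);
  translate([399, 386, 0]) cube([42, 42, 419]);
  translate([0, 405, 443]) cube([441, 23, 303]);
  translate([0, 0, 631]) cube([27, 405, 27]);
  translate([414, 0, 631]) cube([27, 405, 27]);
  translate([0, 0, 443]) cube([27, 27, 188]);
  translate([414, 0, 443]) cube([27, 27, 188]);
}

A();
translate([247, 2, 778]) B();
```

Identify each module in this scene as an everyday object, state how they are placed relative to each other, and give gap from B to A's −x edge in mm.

A is a table. B is a chair. The chair is on top of the table. The gap from the chair to the table's −x edge is 247 mm.

The chair's min-x is at 247; the table's min-x is 0; gap = 247 mm.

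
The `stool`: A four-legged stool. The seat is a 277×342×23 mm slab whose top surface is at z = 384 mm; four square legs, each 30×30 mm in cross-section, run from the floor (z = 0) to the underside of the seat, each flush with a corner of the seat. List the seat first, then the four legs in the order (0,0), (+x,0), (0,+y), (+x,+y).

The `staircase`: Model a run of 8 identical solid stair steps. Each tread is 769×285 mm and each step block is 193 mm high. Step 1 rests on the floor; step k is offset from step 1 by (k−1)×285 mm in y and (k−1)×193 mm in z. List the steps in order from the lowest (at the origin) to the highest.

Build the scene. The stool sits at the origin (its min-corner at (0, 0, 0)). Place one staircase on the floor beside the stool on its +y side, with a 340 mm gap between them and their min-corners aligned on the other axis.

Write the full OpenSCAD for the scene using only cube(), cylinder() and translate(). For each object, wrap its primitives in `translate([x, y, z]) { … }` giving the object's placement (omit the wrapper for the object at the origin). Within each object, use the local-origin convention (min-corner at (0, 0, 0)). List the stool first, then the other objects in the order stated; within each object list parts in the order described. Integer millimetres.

translate([0, 0, 361]) cube([277, 342, 23]);
cube([30, 30, 361]);
translate([247, 0, 0]) cube([30, 30, 361]);
translate([0, 312, 0]) cube([30, 30, 361]);
translate([247, 312, 0]) cube([30, 30, 361]);
translate([0, 682, 0]) {
  cube([769, 285, 193]);
  translate([0, 285, 193]) cube([769, 285, 193]);
  translate([0, 570, 386]) cube([769, 285, 193]);
  translate([0, 855, 579]) cube([769, 285, 193]);
  translate([0, 1140, 772]) cube([769, 285, 193]);
  translate([0, 1425, 965]) cube([769, 285, 193]);
  translate([0, 1710, 1158]) cube([769, 285, 193]);
  translate([0, 1995, 1351]) cube([769, 285, 193]);
}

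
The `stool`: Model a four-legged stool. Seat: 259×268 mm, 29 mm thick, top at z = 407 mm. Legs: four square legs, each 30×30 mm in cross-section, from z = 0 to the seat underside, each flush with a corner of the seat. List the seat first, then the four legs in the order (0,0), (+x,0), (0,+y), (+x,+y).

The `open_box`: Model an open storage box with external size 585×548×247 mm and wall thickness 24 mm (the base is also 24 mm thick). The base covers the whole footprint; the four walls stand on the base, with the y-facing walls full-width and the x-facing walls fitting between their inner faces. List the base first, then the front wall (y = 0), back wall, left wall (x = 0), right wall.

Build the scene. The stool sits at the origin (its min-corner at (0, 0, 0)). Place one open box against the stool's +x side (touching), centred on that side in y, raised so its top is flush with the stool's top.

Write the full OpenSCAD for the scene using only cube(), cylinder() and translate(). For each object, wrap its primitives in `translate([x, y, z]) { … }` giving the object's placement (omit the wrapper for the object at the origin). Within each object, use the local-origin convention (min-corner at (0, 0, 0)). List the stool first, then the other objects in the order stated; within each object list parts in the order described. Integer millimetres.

translate([0, 0, 378]) cube([259, 268, 29]);
cube([30, 30, 378]);
translate([229, 0, 0]) cube([30, 30, 378]);
translate([0, 238, 0]) cube([30, 30, 378]);
translate([229, 238, 0]) cube([30, 30, 378]);
translate([259, -140, 160]) {
  cube([585, 548, 24]);
  translate([0, 0, 24]) cube([585, 24, 223]);
  translate([0, 524, 24]) cube([585, 24, 223]);
  translate([0, 24, 24]) cube([24, 500, 223]);
  translate([561, 24, 24]) cube([24, 500, 223]);
}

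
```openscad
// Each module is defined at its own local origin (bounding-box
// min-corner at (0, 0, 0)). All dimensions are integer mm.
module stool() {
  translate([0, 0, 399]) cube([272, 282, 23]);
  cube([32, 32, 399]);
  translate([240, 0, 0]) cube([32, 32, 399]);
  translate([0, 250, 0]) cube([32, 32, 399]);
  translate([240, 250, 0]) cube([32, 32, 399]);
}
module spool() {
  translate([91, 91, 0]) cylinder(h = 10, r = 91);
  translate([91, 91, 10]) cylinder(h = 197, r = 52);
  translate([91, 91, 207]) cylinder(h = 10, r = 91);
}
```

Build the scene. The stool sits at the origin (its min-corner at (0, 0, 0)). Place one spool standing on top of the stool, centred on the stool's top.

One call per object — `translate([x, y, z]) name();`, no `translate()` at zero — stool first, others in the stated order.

stool();
translate([45, 50, 422]) spool();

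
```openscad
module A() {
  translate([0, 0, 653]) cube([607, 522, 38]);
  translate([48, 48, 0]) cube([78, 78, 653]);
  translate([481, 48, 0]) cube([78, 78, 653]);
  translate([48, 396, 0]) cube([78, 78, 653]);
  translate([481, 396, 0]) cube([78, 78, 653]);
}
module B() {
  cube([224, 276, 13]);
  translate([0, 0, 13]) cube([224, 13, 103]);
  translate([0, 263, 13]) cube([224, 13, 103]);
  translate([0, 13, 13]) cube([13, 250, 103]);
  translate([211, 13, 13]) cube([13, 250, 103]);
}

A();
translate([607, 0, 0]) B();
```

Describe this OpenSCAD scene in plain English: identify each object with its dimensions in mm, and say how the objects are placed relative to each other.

A is a rectangular dining table. The top is 607×522×38 mm with its upper surface at z = 691 mm. It stands on four 78×78 mm square legs, each inset 48 mm from the nearest pair of top edges, running from the floor to the underside of the top.

B is an open-topped rectangular box: outside dimensions 224×276×116 mm, with a uniform wall and base thickness of 13 mm. The base is a full 224×276 slab on the floor; four walls sit on top of the base. The front and back walls (the −y and +y sides) span the full width; the two side walls fit between them.

The open box is against the table's +x side, with their −y faces flush.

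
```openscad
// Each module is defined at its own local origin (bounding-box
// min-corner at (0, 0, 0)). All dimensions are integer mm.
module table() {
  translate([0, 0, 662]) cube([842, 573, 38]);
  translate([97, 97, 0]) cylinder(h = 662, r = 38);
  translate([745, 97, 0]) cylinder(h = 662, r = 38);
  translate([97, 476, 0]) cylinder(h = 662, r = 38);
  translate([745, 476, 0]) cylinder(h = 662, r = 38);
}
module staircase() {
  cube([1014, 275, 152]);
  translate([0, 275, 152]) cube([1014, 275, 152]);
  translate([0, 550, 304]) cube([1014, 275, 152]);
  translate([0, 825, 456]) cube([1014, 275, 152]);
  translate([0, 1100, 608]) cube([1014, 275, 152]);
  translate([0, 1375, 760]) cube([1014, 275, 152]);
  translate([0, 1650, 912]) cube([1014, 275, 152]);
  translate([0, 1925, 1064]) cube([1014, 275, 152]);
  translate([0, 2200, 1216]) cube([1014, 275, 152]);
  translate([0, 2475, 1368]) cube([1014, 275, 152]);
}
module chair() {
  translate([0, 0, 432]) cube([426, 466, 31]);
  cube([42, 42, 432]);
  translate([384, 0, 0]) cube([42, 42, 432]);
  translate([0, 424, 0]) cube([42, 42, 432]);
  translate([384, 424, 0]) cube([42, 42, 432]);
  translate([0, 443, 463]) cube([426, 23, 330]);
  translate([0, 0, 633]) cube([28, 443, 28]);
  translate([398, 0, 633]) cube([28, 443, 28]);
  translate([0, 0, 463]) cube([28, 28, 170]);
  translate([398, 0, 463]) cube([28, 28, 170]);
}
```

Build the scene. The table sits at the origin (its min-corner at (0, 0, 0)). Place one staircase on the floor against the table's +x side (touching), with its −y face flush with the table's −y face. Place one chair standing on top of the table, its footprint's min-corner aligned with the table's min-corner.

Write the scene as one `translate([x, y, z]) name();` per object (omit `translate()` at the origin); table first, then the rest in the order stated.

table();
translate([842, 0, 0]) staircase();
translate([0, 0, 700]) chair();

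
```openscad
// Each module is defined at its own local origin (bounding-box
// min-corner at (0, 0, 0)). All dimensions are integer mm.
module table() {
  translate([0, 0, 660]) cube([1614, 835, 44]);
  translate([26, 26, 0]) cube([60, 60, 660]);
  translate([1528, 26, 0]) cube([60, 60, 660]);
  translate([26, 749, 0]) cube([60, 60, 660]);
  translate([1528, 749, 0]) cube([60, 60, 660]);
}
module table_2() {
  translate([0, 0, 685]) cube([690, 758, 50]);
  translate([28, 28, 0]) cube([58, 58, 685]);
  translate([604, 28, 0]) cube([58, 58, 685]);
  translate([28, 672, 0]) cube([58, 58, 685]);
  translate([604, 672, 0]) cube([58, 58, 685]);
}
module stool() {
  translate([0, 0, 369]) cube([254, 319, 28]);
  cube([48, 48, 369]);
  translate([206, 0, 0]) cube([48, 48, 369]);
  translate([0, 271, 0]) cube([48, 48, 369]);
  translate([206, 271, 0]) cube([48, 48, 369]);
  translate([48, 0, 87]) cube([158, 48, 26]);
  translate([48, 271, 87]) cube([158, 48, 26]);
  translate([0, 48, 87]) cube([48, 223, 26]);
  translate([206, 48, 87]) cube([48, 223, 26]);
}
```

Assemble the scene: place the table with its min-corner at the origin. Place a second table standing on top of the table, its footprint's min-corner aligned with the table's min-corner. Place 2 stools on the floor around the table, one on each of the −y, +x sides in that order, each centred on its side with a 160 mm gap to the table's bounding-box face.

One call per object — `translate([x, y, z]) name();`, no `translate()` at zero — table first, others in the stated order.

table();
translate([0, 0, 704]) table_2();
translate([680, -479, 0]) stool();
translate([1774, 258, 0]) stool();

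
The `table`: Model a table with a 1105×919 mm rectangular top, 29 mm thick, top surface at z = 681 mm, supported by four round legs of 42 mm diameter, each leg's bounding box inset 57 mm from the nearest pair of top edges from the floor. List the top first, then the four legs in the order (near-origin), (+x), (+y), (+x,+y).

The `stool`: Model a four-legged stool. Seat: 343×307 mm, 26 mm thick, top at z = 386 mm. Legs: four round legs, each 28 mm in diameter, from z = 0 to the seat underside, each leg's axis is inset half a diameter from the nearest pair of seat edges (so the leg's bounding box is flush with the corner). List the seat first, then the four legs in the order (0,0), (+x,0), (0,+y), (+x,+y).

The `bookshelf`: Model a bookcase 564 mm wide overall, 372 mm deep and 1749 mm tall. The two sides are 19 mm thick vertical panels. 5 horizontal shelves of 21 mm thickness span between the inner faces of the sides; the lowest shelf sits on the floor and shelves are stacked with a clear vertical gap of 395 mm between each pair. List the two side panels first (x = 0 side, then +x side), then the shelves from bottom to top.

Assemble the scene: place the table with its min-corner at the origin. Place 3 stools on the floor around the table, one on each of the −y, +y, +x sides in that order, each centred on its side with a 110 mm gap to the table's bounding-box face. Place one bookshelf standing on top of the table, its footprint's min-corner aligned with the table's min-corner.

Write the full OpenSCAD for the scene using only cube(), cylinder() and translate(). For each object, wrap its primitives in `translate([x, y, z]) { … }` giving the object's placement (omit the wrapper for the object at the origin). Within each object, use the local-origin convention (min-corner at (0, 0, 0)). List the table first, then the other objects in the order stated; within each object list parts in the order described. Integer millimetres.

translate([0, 0, 652]) cube([1105, 919, 29]);
translate([78, 78, 0]) cylinder(h = 652, r = 21);
translate([1027, 78, 0]) cylinder(h = 652, r = 21);
translate([78, 841, 0]) cylinder(h = 652, r = 21);
translate([1027, 841, 0]) cylinder(h = 652, r = 21);
translate([381, -417, 0]) {
  translate([0, 0, 360]) cube([343, 307, 26]);
  translate([14, 14, 0]) cylinder(h = 360, r = 14);
  translate([329, 14, 0]) cylinder(h = 360, r = 14);
  translate([14, 293, 0]) cylinder(h = 360, r = 14);
  translate([329, 293, 0]) cylinder(h = 360, r = 14);
}
translate([381, 1029, 0]) {
  translate([0, 0, 360]) cube([343, 307, 26]);
  translate([14, 14, 0]) cylinder(h = 360, r = 14);
  translate([329, 14, 0]) cylinder(h = 360, r = 14);
  translate([14, 293, 0]) cylinder(h = 360, r = 14);
  translate([329, 293, 0]) cylinder(h = 360, r = 14);
}
translate([1215, 306, 0]) {
  translate([0, 0, 360]) cube([343, 307, 26]);
  translate([14, 14, 0]) cylinder(h = 360, r = 14);
  translate([329, 14, 0]) cylinder(h = 360, r = 14);
  translate([14, 293, 0]) cylinder(h = 360, r = 14);
  translate([329, 293, 0]) cylinder(h = 360, r = 14);
}
translate([0, 0, 681]) {
  cube([19, 372, 1749]);
  translate([545, 0, 0]) cube([19, 372, 1749]);
  translate([19, 0, 0]) cube([526, 372, 21]);
  translate([19, 0, 416]) cube([526, 372, 21]);
  translate([19, 0, 832]) cube([526, 372, 21]);
  translate([19, 0, 1248]) cube([526, 372, 21]);
  translate([19, 0, 1664]) cube([526, 372, 21]);
}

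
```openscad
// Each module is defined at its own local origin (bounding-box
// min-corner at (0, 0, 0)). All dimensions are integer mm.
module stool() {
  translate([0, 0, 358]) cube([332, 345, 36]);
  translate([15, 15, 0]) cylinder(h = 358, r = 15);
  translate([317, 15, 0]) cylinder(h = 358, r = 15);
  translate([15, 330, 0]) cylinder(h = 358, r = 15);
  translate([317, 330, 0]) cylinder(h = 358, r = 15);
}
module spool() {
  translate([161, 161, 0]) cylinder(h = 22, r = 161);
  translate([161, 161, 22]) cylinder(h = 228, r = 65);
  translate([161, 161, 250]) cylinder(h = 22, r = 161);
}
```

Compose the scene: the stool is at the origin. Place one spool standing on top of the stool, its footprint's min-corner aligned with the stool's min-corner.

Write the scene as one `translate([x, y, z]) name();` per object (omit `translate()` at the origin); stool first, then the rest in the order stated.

stool();
translate([0, 0, 394]) spool();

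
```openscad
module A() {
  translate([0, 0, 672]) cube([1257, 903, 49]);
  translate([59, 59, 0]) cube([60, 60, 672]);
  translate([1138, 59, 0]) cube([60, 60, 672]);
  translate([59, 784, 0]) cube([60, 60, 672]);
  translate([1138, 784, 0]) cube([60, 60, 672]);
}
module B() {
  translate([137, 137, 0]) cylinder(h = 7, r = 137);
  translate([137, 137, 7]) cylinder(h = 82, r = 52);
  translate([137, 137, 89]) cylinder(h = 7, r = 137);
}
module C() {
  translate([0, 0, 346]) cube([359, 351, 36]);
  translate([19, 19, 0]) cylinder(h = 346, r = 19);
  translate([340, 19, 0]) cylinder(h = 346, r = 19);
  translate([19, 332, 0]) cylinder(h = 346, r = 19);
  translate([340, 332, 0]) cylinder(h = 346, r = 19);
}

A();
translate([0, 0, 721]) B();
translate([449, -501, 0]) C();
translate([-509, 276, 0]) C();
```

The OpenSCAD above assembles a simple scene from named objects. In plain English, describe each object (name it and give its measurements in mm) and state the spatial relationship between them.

A is a table: top 1257 mm (x) × 903 mm (y), 49 mm thick, upper face at z = 721 mm, on four 60×60 mm square legs, each inset 59 mm from the nearest pair of top edges, running from z = 0 to the bottom of the top.

B is a spool: two coaxial disc flanges of radius 137 mm and thickness 7 mm, joined by a core cylinder of radius 52 mm and height 82 mm. The lower flange rests on z = 0 and the three cylinders share a vertical axis.

C is a four-legged stool. The seat is a 359×351×36 mm slab whose top surface is at z = 382 mm; four round legs, each 38 mm in diameter, run from the floor (z = 0) to the underside of the seat, each leg's axis is inset half a diameter from the nearest pair of seat edges (so the leg's bounding box is flush with the corner).

The spool is on top of the table. Two stools sit around the table at the −y, −x sides.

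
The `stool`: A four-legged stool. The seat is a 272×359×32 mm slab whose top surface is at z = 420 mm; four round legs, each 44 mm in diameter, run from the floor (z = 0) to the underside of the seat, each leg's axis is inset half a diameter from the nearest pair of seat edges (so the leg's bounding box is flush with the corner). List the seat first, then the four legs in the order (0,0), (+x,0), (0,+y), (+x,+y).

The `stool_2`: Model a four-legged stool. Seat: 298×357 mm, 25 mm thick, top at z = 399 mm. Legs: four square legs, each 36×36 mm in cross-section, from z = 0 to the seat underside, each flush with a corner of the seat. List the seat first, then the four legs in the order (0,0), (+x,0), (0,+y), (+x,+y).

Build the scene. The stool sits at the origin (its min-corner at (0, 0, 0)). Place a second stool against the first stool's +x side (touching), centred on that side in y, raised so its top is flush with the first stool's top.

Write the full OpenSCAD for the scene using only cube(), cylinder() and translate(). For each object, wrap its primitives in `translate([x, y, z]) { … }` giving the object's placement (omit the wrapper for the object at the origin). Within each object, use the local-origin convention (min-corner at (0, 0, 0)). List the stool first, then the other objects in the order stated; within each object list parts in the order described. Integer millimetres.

translate([0, 0, 388]) cube([272, 359, 32]);
translate([22, 22, 0]) cylinder(h = 388, r = 22);
translate([250, 22, 0]) cylinder(h = 388, r = 22);
translate([22, 337, 0]) cylinder(h = 388, r = 22);
translate([250, 337, 0]) cylinder(h = 388, r = 22);
translate([272, 1, 21]) {
  translate([0, 0, 374]) cube([298, 357, 25]);
  cube([36, 36, 374]);
  translate([262, 0, 0]) cube([36, 36, 374]);
  translate([0, 321, 0]) cube([36, 36, 374]);
  translate([262, 321, 0]) cube([36, 36, 374]);
}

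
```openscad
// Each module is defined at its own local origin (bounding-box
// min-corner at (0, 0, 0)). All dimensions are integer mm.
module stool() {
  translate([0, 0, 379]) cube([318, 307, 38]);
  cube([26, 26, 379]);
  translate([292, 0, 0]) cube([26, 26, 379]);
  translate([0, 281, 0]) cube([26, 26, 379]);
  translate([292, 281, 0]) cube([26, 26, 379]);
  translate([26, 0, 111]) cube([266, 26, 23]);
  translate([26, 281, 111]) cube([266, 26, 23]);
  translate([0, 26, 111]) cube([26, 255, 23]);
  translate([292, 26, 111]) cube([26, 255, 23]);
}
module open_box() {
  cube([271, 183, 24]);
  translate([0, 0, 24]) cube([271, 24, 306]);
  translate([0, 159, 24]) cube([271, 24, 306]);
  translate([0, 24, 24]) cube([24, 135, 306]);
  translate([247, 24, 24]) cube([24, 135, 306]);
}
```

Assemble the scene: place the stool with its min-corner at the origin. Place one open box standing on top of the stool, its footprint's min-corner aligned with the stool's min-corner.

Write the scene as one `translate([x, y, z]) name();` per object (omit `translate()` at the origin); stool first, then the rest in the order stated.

stool();
translate([0, 0, 417]) open_box();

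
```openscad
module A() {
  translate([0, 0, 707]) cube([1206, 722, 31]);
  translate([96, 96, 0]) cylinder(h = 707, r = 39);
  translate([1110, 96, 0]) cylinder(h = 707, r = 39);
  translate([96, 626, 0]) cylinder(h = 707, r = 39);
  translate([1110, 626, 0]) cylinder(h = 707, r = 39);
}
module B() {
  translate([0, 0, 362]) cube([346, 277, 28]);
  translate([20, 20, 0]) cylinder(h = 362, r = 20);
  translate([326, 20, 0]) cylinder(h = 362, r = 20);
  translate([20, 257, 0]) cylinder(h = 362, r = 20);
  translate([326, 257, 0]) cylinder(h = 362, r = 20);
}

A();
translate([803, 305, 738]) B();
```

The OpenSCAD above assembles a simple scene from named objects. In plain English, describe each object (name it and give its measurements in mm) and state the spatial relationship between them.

A is a table: top 1206 mm (x) × 722 mm (y), 31 mm thick, upper face at z = 738 mm, on four round legs of 78 mm diameter, each leg's bounding box inset 57 mm from the nearest pair of top edges, running from z = 0 to the bottom of the top.

B is a simple wooden stool: a rectangular seat 346 mm (x) by 277 mm (y), 28 mm thick, top face at z = 390 mm, on four round legs, each 40 mm in diameter. The legs rest on z = 0, each leg's axis is inset half a diameter from the nearest pair of seat edges (so the leg's bounding box is flush with the corner).

The stool is on top of the table.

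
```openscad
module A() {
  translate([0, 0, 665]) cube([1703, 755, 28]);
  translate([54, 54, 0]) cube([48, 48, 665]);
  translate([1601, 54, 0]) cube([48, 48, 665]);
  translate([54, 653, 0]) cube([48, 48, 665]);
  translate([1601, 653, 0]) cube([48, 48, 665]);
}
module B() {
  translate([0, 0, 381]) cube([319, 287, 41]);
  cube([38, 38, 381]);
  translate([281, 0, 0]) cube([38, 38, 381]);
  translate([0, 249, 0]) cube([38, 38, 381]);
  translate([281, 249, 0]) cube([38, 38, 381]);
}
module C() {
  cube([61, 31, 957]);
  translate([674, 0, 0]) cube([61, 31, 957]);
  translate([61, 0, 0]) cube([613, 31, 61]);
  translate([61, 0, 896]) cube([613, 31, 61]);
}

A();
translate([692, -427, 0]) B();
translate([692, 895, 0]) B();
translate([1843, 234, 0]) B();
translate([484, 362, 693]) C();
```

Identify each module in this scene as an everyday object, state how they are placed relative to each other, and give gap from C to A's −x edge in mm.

A is a table. B is a stool. C is a picture frame. Three stools sit around the table at the −y, +y, +x sides. The picture frame is on top of the table, centred. The gap from the picture frame to the table's −x edge is 484 mm.

The picture frame's min-x is at 484; the table's min-x is 0; gap = 484 mm.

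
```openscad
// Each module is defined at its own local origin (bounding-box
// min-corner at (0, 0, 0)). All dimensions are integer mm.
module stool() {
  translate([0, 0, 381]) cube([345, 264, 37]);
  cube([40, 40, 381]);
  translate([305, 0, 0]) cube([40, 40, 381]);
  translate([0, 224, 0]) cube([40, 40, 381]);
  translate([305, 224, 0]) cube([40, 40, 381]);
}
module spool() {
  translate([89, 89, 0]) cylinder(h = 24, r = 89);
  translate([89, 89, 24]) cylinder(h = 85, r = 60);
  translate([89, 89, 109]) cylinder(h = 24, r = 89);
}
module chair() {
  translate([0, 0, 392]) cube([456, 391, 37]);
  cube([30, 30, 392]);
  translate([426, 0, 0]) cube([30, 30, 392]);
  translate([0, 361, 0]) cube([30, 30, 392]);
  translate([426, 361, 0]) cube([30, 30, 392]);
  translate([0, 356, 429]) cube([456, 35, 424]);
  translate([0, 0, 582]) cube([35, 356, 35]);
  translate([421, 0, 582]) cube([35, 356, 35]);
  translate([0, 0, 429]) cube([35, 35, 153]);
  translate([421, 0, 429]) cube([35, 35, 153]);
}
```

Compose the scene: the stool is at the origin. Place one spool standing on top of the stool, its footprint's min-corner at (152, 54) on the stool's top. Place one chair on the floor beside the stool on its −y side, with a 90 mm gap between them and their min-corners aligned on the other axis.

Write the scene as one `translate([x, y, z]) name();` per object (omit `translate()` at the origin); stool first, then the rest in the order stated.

stool();
translate([152, 54, 418]) spool();
translate([0, -481, 0]) chair();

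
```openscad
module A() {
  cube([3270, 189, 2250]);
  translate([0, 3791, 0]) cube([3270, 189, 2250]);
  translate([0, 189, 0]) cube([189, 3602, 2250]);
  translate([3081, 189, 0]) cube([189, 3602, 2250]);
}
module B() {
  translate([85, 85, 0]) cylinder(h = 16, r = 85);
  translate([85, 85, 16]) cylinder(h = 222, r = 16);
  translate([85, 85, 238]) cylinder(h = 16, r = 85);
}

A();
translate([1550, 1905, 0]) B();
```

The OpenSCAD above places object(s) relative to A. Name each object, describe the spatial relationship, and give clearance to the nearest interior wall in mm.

Clearances: x = 1361, y = 1716; minimum 1361 mm.

A is a house frame. B is a spool. The spool sits inside the house frame, centred. The clearance to the nearest interior wall is 1361 mm.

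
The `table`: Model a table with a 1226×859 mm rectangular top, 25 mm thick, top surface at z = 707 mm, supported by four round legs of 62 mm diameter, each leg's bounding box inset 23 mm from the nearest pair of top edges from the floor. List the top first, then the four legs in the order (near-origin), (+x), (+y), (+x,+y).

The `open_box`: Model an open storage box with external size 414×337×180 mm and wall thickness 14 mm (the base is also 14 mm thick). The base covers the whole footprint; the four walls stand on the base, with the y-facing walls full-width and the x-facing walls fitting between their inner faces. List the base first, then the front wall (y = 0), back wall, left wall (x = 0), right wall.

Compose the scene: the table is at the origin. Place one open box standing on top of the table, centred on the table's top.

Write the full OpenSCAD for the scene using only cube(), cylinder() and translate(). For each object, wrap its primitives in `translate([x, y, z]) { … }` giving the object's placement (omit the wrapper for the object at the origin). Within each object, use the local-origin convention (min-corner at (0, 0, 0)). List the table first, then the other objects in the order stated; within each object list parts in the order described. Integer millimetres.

translate([0, 0, 682]) cube([1226, 859, 25]);
translate([54, 54, 0]) cylinder(h = 682, r = 31);
translate([1172, 54, 0]) cylinder(h = 682, r = 31);
translate([54, 805, 0]) cylinder(h = 682, r = 31);
translate([1172, 805, 0]) cylinder(h = 682, r = 31);
translate([406, 261, 707]) {
  cube([414, 337, 14]);
  translate([0, 0, 14]) cube([414, 14, 166]);
  translate([0, 323, 14]) cube([414, 14, 166]);
  translate([0, 14, 14]) cube([14, 309, 166]);
  translate([400, 14, 14]) cube([14, 309, 166]);
}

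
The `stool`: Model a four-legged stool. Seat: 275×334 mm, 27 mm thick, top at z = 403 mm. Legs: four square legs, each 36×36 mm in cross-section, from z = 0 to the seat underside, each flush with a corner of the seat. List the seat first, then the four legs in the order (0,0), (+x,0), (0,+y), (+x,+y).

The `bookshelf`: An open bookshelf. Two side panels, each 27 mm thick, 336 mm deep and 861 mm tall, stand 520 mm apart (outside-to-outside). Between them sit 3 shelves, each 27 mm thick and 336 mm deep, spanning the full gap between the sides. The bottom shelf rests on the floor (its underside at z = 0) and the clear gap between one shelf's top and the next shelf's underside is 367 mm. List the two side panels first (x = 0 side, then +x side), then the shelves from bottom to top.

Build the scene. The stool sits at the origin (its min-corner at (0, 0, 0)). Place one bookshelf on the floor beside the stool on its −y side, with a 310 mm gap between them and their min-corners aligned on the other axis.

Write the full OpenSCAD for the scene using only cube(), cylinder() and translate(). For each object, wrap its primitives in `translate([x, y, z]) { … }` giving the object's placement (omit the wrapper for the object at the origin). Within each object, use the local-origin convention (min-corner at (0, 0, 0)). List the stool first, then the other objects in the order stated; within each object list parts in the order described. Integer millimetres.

translate([0, 0, 376]) cube([275, 334, 27]);
cube([36, 36, 376]);
translate([239, 0, 0]) cube([36, 36, 376]);
translate([0, 298, 0]) cube([36, 36, 376]);
translate([239, 298, 0]) cube([36, 36, 376]);
translate([0, -646, 0]) {
  cube([27, 336, 861]);
  translate([493, 0, 0]) cube([27, 336, 861]);
  translate([27, 0, 0]) cube([466, 336, 27]);
  translate([27, 0, 394]) cube([466, 336, 27]);
  translate([27, 0, 788]) cube([466, 336, 27]);
}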